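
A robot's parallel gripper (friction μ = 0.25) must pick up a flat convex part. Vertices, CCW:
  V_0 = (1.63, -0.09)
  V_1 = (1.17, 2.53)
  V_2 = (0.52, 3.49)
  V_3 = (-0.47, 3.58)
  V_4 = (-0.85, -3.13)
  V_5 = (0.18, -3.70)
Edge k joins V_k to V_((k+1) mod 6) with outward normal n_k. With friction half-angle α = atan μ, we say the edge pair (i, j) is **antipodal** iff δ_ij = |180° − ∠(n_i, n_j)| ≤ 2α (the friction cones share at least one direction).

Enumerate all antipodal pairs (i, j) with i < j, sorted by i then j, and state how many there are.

count = 4; pairs: (0,3), (1,4), (2,4), (3,5)

α = atan 0.25 = 14.04°;  2α = 28.07°
n_0 = (+0.9849, +0.1729)
n_1 = (+0.8280, +0.5607)
n_2 = (+0.0905, +0.9959)
n_3 = (-0.9984, +0.0565)
n_4 = (-0.4842, -0.8750)
n_5 = (+0.9279, -0.3727)
  (0,1): δ = 155.86°  ·
  (0,2): δ = 105.15°  ·
  (0,3): δ = 13.20°  ✓
  (0,4): δ = 51.08°  ·
  (0,5): δ = 148.16°  ·
  (1,2): δ = 129.30°  ·
  (1,3): δ = 37.34°  ·
  (1,4): δ = 26.94°  ✓
  (1,5): δ = 124.02°  ·
  (2,3): δ = 88.05°  ·
  (2,4): δ = 23.77°  ✓
  (2,5): δ = 73.31°  ·
  (3,4): δ = 115.72°  ·
  (3,5): δ = 18.64°  ✓
  (4,5): δ = 82.92°  ·
antipodal pairs: 4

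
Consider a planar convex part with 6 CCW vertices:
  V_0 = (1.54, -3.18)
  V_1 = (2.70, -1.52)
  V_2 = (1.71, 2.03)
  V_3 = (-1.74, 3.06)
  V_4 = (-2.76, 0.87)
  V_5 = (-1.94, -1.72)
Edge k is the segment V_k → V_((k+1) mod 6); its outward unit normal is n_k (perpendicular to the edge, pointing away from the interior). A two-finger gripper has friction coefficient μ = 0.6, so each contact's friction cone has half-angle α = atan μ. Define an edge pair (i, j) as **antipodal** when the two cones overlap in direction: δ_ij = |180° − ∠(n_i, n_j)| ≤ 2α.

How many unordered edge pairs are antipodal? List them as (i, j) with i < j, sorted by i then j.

α = atan 0.6 = 30.96°;  2α = 61.93°
n_0 = (+0.8197, -0.5728)
n_1 = (+0.9632, +0.2686)
n_2 = (+0.2861, +0.9582)
n_3 = (-0.9065, +0.4222)
n_4 = (-0.9534, -0.3018)
n_5 = (-0.3869, -0.9221)
  (0,1): δ = 129.47°  ·
  (0,2): δ = 71.68°  ·
  (0,3): δ = 9.97°  ✓
  (0,4): δ = 52.51°  ✓
  (0,5): δ = 102.19°  ·
  (1,2): δ = 122.21°  ·
  (1,3): δ = 40.56°  ✓
  (1,4): δ = 1.99°  ✓
  (1,5): δ = 51.66°  ✓
  (2,3): δ = 98.35°  ·
  (2,4): δ = 55.81°  ✓
  (2,5): δ = 6.14°  ✓
  (3,4): δ = 137.46°  ·
  (3,5): δ = 87.79°  ·
  (4,5): δ = 130.33°  ·
antipodal pairs: 7

count = 7; pairs: (0,3), (0,4), (1,3), (1,4), (1,5), (2,4), (2,5)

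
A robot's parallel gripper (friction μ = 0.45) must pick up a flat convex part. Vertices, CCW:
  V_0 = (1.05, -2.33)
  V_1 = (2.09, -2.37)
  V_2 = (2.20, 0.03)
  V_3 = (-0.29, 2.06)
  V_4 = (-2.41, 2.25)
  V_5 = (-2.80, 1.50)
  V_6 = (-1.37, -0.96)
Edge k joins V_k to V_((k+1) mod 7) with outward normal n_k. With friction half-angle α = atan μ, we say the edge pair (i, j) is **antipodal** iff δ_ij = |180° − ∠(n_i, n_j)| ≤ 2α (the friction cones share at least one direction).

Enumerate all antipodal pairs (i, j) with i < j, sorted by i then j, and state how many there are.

α = atan 0.45 = 24.23°;  2α = 48.46°
n_0 = (-0.0384, -0.9993)
n_1 = (+0.9990, -0.0458)
n_2 = (+0.6319, +0.7751)
n_3 = (+0.0893, +0.9960)
n_4 = (-0.8872, +0.4614)
n_5 = (-0.8645, -0.5026)
n_6 = (-0.4926, -0.8702)
  (0,1): δ = 90.42°  ·
  (0,2): δ = 36.99°  ✓
  (0,3): δ = 2.92°  ✓
  (0,4): δ = 64.73°  ·
  (0,5): δ = 122.37°  ·
  (0,6): δ = 152.69°  ·
  (1,2): δ = 126.56°  ·
  (1,3): δ = 92.50°  ·
  (1,4): δ = 24.85°  ✓
  (1,5): δ = 32.79°  ✓
  (1,6): δ = 63.11°  ·
  (2,3): δ = 145.93°  ·
  (2,4): δ = 78.29°  ·
  (2,5): δ = 20.64°  ✓
  (2,6): δ = 9.67°  ✓
  (3,4): δ = 112.35°  ·
  (3,5): δ = 54.71°  ·
  (3,6): δ = 24.39°  ✓
  (4,5): δ = 122.36°  ·
  (4,6): δ = 92.04°  ·
  (5,6): δ = 149.68°  ·
antipodal pairs: 7

count = 7; pairs: (0,2), (0,3), (1,4), (1,5), (2,5), (2,6), (3,6)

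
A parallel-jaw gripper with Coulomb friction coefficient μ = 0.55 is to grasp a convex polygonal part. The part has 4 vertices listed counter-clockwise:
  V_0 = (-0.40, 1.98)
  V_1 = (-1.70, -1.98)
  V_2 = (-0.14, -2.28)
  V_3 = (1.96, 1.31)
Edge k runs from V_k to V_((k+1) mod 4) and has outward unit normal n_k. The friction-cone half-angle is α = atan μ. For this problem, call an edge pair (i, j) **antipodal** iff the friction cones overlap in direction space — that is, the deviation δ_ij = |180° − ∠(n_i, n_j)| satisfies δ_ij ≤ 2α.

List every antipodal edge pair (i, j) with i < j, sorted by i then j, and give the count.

count = 2; pairs: (0,2), (1,3)

α = atan 0.55 = 28.81°;  2α = 57.62°
n_0 = (-0.9501, +0.3119)
n_1 = (-0.1888, -0.9820)
n_2 = (+0.8632, -0.5049)
n_3 = (+0.2731, +0.9620)
  (0,1): δ = 82.71°  ·
  (0,2): δ = 12.15°  ✓
  (0,3): δ = 92.32°  ·
  (1,2): δ = 109.44°  ·
  (1,3): δ = 4.96°  ✓
  (2,3): δ = 75.52°  ·
antipodal pairs: 2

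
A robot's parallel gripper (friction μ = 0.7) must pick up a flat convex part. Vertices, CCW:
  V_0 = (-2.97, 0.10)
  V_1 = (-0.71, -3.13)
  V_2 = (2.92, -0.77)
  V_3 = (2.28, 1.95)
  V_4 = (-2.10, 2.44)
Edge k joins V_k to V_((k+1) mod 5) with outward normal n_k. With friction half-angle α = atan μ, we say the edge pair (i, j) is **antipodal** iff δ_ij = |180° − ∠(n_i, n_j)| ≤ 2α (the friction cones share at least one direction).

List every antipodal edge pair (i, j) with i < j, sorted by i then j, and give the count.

α = atan 0.7 = 34.99°;  2α = 69.98°
n_0 = (-0.8194, -0.5733)
n_1 = (+0.5451, -0.8384)
n_2 = (+0.9734, +0.2290)
n_3 = (+0.1112, +0.9938)
n_4 = (-0.9373, +0.3485)
  (0,1): δ = 91.95°  ·
  (0,2): δ = 21.74°  ✓
  (0,3): δ = 48.64°  ✓
  (0,4): δ = 124.63°  ·
  (1,2): δ = 109.79°  ·
  (1,3): δ = 39.41°  ✓
  (1,4): δ = 36.58°  ✓
  (2,3): δ = 109.62°  ·
  (2,4): δ = 33.64°  ✓
  (3,4): δ = 104.01°  ·
antipodal pairs: 5

count = 5; pairs: (0,2), (0,3), (1,3), (1,4), (2,4)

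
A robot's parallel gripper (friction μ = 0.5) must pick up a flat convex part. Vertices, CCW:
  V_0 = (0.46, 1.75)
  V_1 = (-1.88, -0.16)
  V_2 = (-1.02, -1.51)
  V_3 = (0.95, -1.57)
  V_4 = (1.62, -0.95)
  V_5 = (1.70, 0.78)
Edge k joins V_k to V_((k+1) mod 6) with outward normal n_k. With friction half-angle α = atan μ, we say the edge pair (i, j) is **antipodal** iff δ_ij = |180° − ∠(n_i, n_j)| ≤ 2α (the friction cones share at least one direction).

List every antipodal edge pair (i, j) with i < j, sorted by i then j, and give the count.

count = 6; pairs: (0,2), (0,3), (0,4), (1,4), (1,5), (2,5)

α = atan 0.5 = 26.57°;  2α = 53.13°
n_0 = (-0.6323, +0.7747)
n_1 = (-0.8434, -0.5373)
n_2 = (-0.0304, -0.9995)
n_3 = (+0.6792, -0.7340)
n_4 = (+0.9989, -0.0462)
n_5 = (+0.6161, +0.7876)
  (0,1): δ = 96.72°  ·
  (0,2): δ = 40.97°  ✓
  (0,3): δ = 3.56°  ✓
  (0,4): δ = 48.13°  ✓
  (0,5): δ = 102.74°  ·
  (1,2): δ = 124.24°  ·
  (1,3): δ = 79.72°  ·
  (1,4): δ = 35.15°  ✓
  (1,5): δ = 19.47°  ✓
  (2,3): δ = 135.48°  ·
  (2,4): δ = 90.90°  ·
  (2,5): δ = 36.29°  ✓
  (3,4): δ = 135.43°  ·
  (3,5): δ = 80.81°  ·
  (4,5): δ = 125.39°  ·
antipodal pairs: 6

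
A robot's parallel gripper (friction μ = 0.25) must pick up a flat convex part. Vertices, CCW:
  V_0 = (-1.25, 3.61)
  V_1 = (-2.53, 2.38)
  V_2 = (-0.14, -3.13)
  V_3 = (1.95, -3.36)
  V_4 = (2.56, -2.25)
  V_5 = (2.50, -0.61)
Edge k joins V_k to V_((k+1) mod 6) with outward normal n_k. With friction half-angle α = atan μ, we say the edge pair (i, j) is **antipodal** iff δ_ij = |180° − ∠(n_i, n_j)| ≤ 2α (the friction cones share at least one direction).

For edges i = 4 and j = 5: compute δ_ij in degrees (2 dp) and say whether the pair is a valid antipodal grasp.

δ = 140.47°, invalid

α = atan 0.25 = 14.04°;  2α = 28.07°
edge 4: e_4 = (-0.06, +1.64);  n_4 = (+0.9993, +0.0366)
edge 5: e_5 = (-3.75, +4.22);  n_5 = (+0.7475, +0.6643)
∠(n_4, n_5) = 39.53°
δ = |180° − 39.53°| = 140.47°
140.47° > 2α = 28.07°  →  invalid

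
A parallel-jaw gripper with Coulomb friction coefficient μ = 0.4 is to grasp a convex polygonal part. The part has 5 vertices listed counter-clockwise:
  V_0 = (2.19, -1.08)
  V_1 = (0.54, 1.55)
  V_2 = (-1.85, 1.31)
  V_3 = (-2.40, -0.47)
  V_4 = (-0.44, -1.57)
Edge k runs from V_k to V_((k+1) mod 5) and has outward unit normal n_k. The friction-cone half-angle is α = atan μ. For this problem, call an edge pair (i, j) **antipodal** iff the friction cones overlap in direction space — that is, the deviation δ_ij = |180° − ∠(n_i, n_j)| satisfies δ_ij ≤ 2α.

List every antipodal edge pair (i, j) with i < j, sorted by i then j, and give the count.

count = 3; pairs: (0,3), (1,3), (1,4)

α = atan 0.4 = 21.80°;  2α = 43.60°
n_0 = (+0.8471, +0.5314)
n_1 = (-0.0999, +0.9950)
n_2 = (-0.9554, +0.2952)
n_3 = (-0.4894, -0.8721)
n_4 = (+0.1832, -0.9831)
  (0,1): δ = 116.37°  ·
  (0,2): δ = 49.27°  ·
  (0,3): δ = 28.59°  ✓
  (0,4): δ = 68.45°  ·
  (1,2): δ = 112.90°  ·
  (1,3): δ = 35.04°  ✓
  (1,4): δ = 4.82°  ✓
  (2,3): δ = 102.13°  ·
  (2,4): δ = 62.28°  ·
  (3,4): δ = 140.14°  ·
antipodal pairs: 3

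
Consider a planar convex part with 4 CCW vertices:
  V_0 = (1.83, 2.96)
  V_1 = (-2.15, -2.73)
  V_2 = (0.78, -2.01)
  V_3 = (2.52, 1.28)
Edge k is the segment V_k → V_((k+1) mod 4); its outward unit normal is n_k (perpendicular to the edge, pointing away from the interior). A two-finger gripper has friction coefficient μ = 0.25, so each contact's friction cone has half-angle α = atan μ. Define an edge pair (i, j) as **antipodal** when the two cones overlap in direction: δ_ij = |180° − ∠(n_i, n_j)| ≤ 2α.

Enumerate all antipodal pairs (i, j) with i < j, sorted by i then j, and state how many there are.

α = atan 0.25 = 14.04°;  2α = 28.07°
n_0 = (-0.8194, +0.5732)
n_1 = (+0.2386, -0.9711)
n_2 = (+0.8840, -0.4675)
n_3 = (+0.9250, +0.3799)
  (0,1): δ = 41.22°  ·
  (0,2): δ = 7.10°  ✓
  (0,3): δ = 57.30°  ·
  (1,2): δ = 131.68°  ·
  (1,3): δ = 81.48°  ·
  (2,3): δ = 129.80°  ·
antipodal pairs: 1

count = 1; pairs: (0,2)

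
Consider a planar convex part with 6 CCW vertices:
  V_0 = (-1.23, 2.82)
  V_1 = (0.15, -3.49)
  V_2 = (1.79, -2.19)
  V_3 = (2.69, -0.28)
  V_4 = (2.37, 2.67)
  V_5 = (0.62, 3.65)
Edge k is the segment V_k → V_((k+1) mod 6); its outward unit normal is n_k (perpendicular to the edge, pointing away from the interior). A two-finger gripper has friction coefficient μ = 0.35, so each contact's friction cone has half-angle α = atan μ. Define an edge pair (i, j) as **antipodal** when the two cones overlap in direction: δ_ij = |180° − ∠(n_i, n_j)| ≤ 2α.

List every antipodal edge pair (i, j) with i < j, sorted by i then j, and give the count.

count = 3; pairs: (0,2), (0,3), (1,5)

α = atan 0.35 = 19.29°;  2α = 38.58°
n_0 = (-0.9769, -0.2137)
n_1 = (+0.6212, -0.7837)
n_2 = (+0.9046, -0.4263)
n_3 = (+0.9942, +0.1078)
n_4 = (+0.4886, +0.8725)
n_5 = (-0.4093, +0.9124)
  (0,1): δ = 63.93°  ·
  (0,2): δ = 37.57°  ✓
  (0,3): δ = 6.15°  ✓
  (0,4): δ = 48.41°  ·
  (0,5): δ = 101.83°  ·
  (1,2): δ = 153.63°  ·
  (1,3): δ = 122.21°  ·
  (1,4): δ = 67.65°  ·
  (1,5): δ = 14.24°  ✓
  (2,3): δ = 148.58°  ·
  (2,4): δ = 94.02°  ·
  (2,5): δ = 40.61°  ·
  (3,4): δ = 125.44°  ·
  (3,5): δ = 72.03°  ·
  (4,5): δ = 126.59°  ·
antipodal pairs: 3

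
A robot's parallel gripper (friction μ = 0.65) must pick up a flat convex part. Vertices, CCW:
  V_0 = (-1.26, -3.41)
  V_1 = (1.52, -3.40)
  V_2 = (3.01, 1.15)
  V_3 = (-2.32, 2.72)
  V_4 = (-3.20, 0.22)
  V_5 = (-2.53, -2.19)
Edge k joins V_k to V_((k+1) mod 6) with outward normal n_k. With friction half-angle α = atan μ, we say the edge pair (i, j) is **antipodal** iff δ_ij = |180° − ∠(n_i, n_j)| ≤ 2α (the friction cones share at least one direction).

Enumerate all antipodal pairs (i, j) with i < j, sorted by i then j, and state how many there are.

α = atan 0.65 = 33.02°;  2α = 66.05°
n_0 = (+0.0036, -1.0000)
n_1 = (+0.9503, -0.3112)
n_2 = (+0.2826, +0.9593)
n_3 = (-0.9433, +0.3320)
n_4 = (-0.9635, -0.2679)
n_5 = (-0.6928, -0.7212)
  (0,1): δ = 108.34°  ·
  (0,2): δ = 16.62°  ✓
  (0,3): δ = 70.40°  ·
  (0,4): δ = 105.33°  ·
  (0,5): δ = 135.94°  ·
  (1,2): δ = 88.28°  ·
  (1,3): δ = 1.26°  ✓
  (1,4): δ = 33.67°  ✓
  (1,5): δ = 64.28°  ✓
  (2,3): δ = 92.98°  ·
  (2,4): δ = 58.05°  ✓
  (2,5): δ = 27.44°  ✓
  (3,4): δ = 145.07°  ·
  (3,5): δ = 114.46°  ·
  (4,5): δ = 149.39°  ·
antipodal pairs: 6

count = 6; pairs: (0,2), (1,3), (1,4), (1,5), (2,4), (2,5)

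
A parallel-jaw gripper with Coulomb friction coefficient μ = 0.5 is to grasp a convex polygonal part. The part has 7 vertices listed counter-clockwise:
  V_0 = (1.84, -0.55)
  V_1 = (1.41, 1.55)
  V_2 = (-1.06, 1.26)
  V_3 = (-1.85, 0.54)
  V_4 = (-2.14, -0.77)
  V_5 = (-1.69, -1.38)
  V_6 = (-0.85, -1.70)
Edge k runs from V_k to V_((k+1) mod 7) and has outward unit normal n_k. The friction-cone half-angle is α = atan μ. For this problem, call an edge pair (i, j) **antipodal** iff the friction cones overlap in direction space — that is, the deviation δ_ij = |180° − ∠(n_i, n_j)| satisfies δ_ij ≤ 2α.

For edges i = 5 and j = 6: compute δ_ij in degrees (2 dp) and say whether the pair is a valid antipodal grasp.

α = atan 0.5 = 26.57°;  2α = 53.13°
edge 5: e_5 = (+0.84, -0.32);  n_5 = (-0.3560, -0.9345)
edge 6: e_6 = (+2.69, +1.15);  n_6 = (+0.3931, -0.9195)
∠(n_5, n_6) = 44.00°
δ = |180° − 44.00°| = 136.00°
136.00° > 2α = 53.13°  →  invalid

δ = 136.00°, invalid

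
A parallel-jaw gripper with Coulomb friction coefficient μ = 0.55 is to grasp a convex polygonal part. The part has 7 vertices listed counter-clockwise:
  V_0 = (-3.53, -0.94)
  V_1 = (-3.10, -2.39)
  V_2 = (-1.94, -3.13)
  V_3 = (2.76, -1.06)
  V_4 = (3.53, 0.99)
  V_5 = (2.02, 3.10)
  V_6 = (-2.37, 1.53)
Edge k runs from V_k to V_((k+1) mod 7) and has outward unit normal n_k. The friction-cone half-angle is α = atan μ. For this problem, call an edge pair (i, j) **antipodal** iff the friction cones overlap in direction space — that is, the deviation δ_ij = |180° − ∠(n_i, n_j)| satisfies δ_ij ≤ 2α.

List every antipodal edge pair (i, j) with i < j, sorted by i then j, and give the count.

count = 8; pairs: (0,3), (0,4), (1,4), (1,5), (2,5), (2,6), (3,5), (3,6)

α = atan 0.55 = 28.81°;  2α = 57.62°
n_0 = (-0.9587, -0.2843)
n_1 = (-0.5378, -0.8431)
n_2 = (+0.4031, -0.9152)
n_3 = (+0.9361, -0.3516)
n_4 = (+0.8132, +0.5820)
n_5 = (-0.3367, +0.9416)
n_6 = (-0.9052, +0.4251)
  (0,1): δ = 139.05°  ·
  (0,2): δ = 82.75°  ·
  (0,3): δ = 37.10°  ✓
  (0,4): δ = 19.07°  ✓
  (0,5): δ = 93.16°  ·
  (0,6): δ = 138.33°  ·
  (1,2): δ = 123.70°  ·
  (1,3): δ = 78.05°  ·
  (1,4): δ = 21.88°  ✓
  (1,5): δ = 52.21°  ✓
  (1,6): δ = 97.38°  ·
  (2,3): δ = 134.36°  ·
  (2,4): δ = 78.18°  ·
  (2,5): δ = 4.09°  ✓
  (2,6): δ = 41.07°  ✓
  (3,4): δ = 123.82°  ·
  (3,5): δ = 49.73°  ✓
  (3,6): δ = 4.57°  ✓
  (4,5): δ = 105.91°  ·
  (4,6): δ = 60.75°  ·
  (5,6): δ = 134.84°  ·
antipodal pairs: 8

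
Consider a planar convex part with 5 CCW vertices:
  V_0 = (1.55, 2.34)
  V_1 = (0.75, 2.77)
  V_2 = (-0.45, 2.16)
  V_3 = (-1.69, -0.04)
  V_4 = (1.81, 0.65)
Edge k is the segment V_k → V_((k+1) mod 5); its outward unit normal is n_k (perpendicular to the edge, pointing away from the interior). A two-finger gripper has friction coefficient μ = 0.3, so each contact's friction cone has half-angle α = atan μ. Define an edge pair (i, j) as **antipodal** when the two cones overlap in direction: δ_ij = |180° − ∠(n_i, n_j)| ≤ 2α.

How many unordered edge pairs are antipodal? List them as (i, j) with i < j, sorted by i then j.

count = 1; pairs: (1,3)

α = atan 0.3 = 16.70°;  2α = 33.40°
n_0 = (+0.4734, +0.8808)
n_1 = (-0.4531, +0.8914)
n_2 = (-0.8712, +0.4910)
n_3 = (+0.1934, -0.9811)
n_4 = (+0.9884, +0.1521)
  (0,1): δ = 124.80°  ·
  (0,2): δ = 91.15°  ·
  (0,3): δ = 39.41°  ·
  (0,4): δ = 127.00°  ·
  (1,2): δ = 146.35°  ·
  (1,3): δ = 15.79°  ✓
  (1,4): δ = 71.80°  ·
  (2,3): δ = 49.44°  ·
  (2,4): δ = 38.15°  ·
  (3,4): δ = 92.41°  ·
antipodal pairs: 1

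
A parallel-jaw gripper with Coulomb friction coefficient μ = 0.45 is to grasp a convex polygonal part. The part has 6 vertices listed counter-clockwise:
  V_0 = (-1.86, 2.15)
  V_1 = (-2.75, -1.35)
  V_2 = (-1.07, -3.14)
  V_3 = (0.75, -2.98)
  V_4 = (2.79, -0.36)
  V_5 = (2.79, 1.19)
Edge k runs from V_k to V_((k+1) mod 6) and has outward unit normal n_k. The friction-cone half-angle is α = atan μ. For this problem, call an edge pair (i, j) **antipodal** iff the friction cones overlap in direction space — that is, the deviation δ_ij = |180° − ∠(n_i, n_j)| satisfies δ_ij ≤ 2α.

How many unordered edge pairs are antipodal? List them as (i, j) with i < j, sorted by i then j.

count = 5; pairs: (0,3), (0,4), (1,4), (1,5), (2,5)

α = atan 0.45 = 24.23°;  2α = 48.46°
n_0 = (-0.9692, +0.2464)
n_1 = (-0.7292, -0.6843)
n_2 = (+0.0876, -0.9962)
n_3 = (+0.7890, -0.6144)
n_4 = (+1.0000, -0.0000)
n_5 = (+0.2022, +0.9793)
  (0,1): δ = 122.55°  ·
  (0,2): δ = 70.71°  ·
  (0,3): δ = 23.64°  ✓
  (0,4): δ = 14.27°  ✓
  (0,5): δ = 92.60°  ·
  (1,2): δ = 128.16°  ·
  (1,3): δ = 81.09°  ·
  (1,4): δ = 43.18°  ✓
  (1,5): δ = 35.15°  ✓
  (2,3): δ = 132.93°  ·
  (2,4): δ = 95.02°  ·
  (2,5): δ = 16.69°  ✓
  (3,4): δ = 142.09°  ·
  (3,5): δ = 63.76°  ·
  (4,5): δ = 101.66°  ·
antipodal pairs: 5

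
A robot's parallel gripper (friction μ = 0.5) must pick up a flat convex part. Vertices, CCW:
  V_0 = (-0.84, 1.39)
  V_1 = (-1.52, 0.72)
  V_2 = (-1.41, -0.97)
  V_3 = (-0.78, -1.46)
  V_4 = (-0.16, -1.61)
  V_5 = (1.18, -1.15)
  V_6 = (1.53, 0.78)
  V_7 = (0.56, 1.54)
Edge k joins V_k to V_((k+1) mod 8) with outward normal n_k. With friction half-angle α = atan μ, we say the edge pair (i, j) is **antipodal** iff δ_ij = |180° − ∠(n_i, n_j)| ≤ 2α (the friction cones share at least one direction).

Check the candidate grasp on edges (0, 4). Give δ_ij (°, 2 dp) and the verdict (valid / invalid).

α = atan 0.5 = 26.57°;  2α = 53.13°
edge 0: e_0 = (-0.68, -0.67);  n_0 = (-0.7018, +0.7123)
edge 4: e_4 = (+1.34, +0.46);  n_4 = (+0.3247, -0.9458)
∠(n_0, n_4) = 154.37°
δ = |180° − 154.37°| = 25.63°
25.63° ≤ 2α = 53.13°  →  valid

δ = 25.63°, valid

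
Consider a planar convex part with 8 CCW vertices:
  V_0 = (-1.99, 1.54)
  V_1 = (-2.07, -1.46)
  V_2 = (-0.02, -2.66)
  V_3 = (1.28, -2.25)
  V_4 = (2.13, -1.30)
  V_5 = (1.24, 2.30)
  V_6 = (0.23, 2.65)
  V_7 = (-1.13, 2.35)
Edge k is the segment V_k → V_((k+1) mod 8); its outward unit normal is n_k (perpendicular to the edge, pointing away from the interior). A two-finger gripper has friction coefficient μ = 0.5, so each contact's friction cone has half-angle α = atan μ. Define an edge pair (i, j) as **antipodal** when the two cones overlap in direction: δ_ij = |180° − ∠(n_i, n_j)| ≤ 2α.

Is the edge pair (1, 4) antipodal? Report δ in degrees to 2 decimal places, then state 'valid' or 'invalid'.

α = atan 0.5 = 26.57°;  2α = 53.13°
edge 1: e_1 = (+2.05, -1.20);  n_1 = (-0.5052, -0.8630)
edge 4: e_4 = (-0.89, +3.60);  n_4 = (+0.9708, +0.2400)
∠(n_1, n_4) = 134.23°
δ = |180° − 134.23°| = 45.77°
45.77° ≤ 2α = 53.13°  →  valid

δ = 45.77°, valid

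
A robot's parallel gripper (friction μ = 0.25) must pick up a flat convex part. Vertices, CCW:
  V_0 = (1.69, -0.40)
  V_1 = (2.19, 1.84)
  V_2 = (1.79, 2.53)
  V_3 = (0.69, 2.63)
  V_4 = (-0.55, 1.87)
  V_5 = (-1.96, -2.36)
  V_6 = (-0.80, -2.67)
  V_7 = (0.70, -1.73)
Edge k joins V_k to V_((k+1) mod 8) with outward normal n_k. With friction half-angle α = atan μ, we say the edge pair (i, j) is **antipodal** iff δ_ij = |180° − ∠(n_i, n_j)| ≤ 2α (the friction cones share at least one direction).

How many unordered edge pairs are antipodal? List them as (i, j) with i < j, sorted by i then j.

count = 5; pairs: (0,4), (2,5), (3,6), (3,7), (4,7)

α = atan 0.25 = 14.04°;  2α = 28.07°
n_0 = (+0.9760, -0.2179)
n_1 = (+0.8651, +0.5015)
n_2 = (+0.0905, +0.9959)
n_3 = (-0.5226, +0.8526)
n_4 = (-0.9487, +0.3162)
n_5 = (-0.2582, -0.9661)
n_6 = (+0.5310, -0.8474)
n_7 = (+0.8022, -0.5971)
  (0,1): δ = 137.32°  ·
  (0,2): δ = 82.61°  ·
  (0,3): δ = 45.91°  ·
  (0,4): δ = 5.85°  ✓
  (0,5): δ = 87.62°  ·
  (0,6): δ = 134.66°  ·
  (0,7): δ = 155.92°  ·
  (1,2): δ = 125.30°  ·
  (1,3): δ = 88.60°  ·
  (1,4): δ = 48.54°  ·
  (1,5): δ = 44.94°  ·
  (1,6): δ = 91.97°  ·
  (1,7): δ = 113.24°  ·
  (2,3): δ = 143.30°  ·
  (2,4): δ = 103.24°  ·
  (2,5): δ = 9.77°  ✓
  (2,6): δ = 37.27°  ·
  (2,7): δ = 58.53°  ·
  (3,4): δ = 139.94°  ·
  (3,5): δ = 46.47°  ·
  (3,6): δ = 0.57°  ✓
  (3,7): δ = 21.83°  ✓
  (4,5): δ = 86.53°  ·
  (4,6): δ = 39.49°  ·
  (4,7): δ = 18.23°  ✓
  (5,6): δ = 132.96°  ·
  (5,7): δ = 111.70°  ·
  (6,7): δ = 158.74°  ·
antipodal pairs: 5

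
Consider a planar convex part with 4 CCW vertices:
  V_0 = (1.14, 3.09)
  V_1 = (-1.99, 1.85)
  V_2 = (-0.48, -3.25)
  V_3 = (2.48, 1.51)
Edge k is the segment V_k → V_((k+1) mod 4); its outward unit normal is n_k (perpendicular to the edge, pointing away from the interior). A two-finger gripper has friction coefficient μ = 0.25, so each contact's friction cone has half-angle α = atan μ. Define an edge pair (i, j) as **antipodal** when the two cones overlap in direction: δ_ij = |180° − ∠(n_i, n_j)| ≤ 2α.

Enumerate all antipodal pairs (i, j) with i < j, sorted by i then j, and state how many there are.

count = 1; pairs: (1,3)

α = atan 0.25 = 14.04°;  2α = 28.07°
n_0 = (-0.3683, +0.9297)
n_1 = (-0.9589, -0.2839)
n_2 = (+0.8492, -0.5281)
n_3 = (+0.7627, +0.6468)
  (0,1): δ = 95.12°  ·
  (0,2): δ = 36.51°  ·
  (0,3): δ = 108.69°  ·
  (1,2): δ = 48.37°  ·
  (1,3): δ = 23.81°  ✓
  (2,3): δ = 107.82°  ·
antipodal pairs: 1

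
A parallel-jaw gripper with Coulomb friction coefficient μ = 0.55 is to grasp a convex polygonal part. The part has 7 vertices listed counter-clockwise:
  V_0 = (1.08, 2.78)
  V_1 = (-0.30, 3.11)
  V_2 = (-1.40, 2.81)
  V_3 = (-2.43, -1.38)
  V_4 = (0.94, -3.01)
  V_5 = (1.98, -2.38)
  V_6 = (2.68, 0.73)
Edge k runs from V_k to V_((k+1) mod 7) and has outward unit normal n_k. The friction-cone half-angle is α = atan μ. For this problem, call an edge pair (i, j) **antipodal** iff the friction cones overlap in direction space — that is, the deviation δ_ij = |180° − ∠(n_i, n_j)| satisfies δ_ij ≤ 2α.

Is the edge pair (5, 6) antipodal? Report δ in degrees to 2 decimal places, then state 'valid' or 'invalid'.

δ = 129.34°, invalid

α = atan 0.55 = 28.81°;  2α = 57.62°
edge 5: e_5 = (+0.70, +3.11);  n_5 = (+0.9756, -0.2196)
edge 6: e_6 = (-1.60, +2.05);  n_6 = (+0.7883, +0.6153)
∠(n_5, n_6) = 50.66°
δ = |180° − 50.66°| = 129.34°
129.34° > 2α = 57.62°  →  invalid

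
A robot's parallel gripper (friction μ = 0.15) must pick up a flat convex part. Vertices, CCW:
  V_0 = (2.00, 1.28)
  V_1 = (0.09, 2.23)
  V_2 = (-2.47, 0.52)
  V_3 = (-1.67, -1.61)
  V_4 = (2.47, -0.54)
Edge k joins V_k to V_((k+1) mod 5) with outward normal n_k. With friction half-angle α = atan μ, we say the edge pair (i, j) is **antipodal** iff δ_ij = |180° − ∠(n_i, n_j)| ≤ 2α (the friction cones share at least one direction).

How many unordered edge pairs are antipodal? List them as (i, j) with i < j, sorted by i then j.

count = 1; pairs: (2,4)

α = atan 0.15 = 8.53°;  2α = 17.06°
n_0 = (+0.4453, +0.8954)
n_1 = (-0.5554, +0.8316)
n_2 = (-0.9361, -0.3516)
n_3 = (+0.2502, -0.9682)
n_4 = (+0.9682, +0.2500)
  (0,1): δ = 119.81°  ·
  (0,2): δ = 42.97°  ·
  (0,3): δ = 40.94°  ·
  (0,4): δ = 130.92°  ·
  (1,2): δ = 103.16°  ·
  (1,3): δ = 19.25°  ·
  (1,4): δ = 70.74°  ·
  (2,3): δ = 96.09°  ·
  (2,4): δ = 6.11°  ✓
  (3,4): δ = 90.01°  ·
antipodal pairs: 1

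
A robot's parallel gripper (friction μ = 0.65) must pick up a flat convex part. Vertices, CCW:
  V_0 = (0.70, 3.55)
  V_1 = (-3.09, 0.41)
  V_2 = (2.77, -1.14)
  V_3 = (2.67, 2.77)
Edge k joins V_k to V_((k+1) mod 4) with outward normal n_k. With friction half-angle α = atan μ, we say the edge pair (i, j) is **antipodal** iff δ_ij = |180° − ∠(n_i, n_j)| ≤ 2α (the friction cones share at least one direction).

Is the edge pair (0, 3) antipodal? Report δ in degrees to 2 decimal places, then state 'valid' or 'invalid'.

δ = 118.76°, invalid

α = atan 0.65 = 33.02°;  2α = 66.05°
edge 0: e_0 = (-3.79, -3.14);  n_0 = (-0.6380, +0.7701)
edge 3: e_3 = (-1.97, +0.78);  n_3 = (+0.3681, +0.9298)
∠(n_0, n_3) = 61.24°
δ = |180° − 61.24°| = 118.76°
118.76° > 2α = 66.05°  →  invalid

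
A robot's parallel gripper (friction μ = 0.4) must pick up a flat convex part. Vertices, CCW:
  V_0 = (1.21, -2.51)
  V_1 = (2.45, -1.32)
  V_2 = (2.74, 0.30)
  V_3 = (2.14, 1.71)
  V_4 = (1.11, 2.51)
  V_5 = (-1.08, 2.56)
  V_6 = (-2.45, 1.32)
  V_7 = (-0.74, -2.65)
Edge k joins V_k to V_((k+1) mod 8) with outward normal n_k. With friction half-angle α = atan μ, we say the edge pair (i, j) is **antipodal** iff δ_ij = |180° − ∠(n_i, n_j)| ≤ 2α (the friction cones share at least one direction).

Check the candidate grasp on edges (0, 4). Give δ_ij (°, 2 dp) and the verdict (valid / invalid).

δ = 45.13°, invalid

α = atan 0.4 = 21.80°;  2α = 43.60°
edge 0: e_0 = (+1.24, +1.19);  n_0 = (+0.6924, -0.7215)
edge 4: e_4 = (-2.19, +0.05);  n_4 = (+0.0228, +0.9997)
∠(n_0, n_4) = 134.87°
δ = |180° − 134.87°| = 45.13°
45.13° > 2α = 43.60°  →  invalid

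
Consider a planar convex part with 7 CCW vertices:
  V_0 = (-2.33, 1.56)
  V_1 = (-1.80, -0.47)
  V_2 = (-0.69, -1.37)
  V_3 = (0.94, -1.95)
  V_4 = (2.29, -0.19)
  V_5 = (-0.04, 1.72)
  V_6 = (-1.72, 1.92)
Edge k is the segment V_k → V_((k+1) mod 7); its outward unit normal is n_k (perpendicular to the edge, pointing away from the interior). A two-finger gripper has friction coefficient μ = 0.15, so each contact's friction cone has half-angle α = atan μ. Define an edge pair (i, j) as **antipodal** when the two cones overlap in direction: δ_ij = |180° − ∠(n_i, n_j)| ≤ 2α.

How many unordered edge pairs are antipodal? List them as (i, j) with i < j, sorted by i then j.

count = 2; pairs: (1,4), (2,5)

α = atan 0.15 = 8.53°;  2α = 17.06°
n_0 = (-0.9676, -0.2526)
n_1 = (-0.6298, -0.7768)
n_2 = (-0.3352, -0.9421)
n_3 = (+0.7935, -0.6086)
n_4 = (+0.6340, +0.7734)
n_5 = (+0.1182, +0.9930)
n_6 = (-0.5083, +0.8612)
  (0,1): δ = 143.67°  ·
  (0,2): δ = 124.22°  ·
  (0,3): δ = 52.12°  ·
  (0,4): δ = 36.02°  ·
  (0,5): δ = 68.58°  ·
  (0,6): δ = 105.92°  ·
  (1,2): δ = 160.55°  ·
  (1,3): δ = 88.45°  ·
  (1,4): δ = 0.31°  ✓
  (1,5): δ = 32.25°  ·
  (1,6): δ = 69.58°  ·
  (2,3): δ = 107.90°  ·
  (2,4): δ = 19.76°  ·
  (2,5): δ = 12.80°  ✓
  (2,6): δ = 50.13°  ·
  (3,4): δ = 91.85°  ·
  (3,5): δ = 59.30°  ·
  (3,6): δ = 21.96°  ·
  (4,5): δ = 147.45°  ·
  (4,6): δ = 110.11°  ·
  (5,6): δ = 142.66°  ·
antipodal pairs: 2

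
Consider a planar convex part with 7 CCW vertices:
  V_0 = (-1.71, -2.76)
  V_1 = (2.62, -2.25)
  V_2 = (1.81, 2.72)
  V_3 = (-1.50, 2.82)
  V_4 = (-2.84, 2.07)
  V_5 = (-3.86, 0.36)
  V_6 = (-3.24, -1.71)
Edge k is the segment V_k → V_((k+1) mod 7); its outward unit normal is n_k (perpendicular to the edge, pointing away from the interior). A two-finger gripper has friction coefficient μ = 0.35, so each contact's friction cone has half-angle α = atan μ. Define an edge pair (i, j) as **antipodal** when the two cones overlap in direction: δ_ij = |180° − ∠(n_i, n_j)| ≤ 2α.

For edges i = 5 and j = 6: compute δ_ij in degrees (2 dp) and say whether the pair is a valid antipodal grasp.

δ = 141.13°, invalid

α = atan 0.35 = 19.29°;  2α = 38.58°
edge 5: e_5 = (+0.62, -2.07);  n_5 = (-0.9580, -0.2869)
edge 6: e_6 = (+1.53, -1.05);  n_6 = (-0.5658, -0.8245)
∠(n_5, n_6) = 38.87°
δ = |180° − 38.87°| = 141.13°
141.13° > 2α = 38.58°  →  invalid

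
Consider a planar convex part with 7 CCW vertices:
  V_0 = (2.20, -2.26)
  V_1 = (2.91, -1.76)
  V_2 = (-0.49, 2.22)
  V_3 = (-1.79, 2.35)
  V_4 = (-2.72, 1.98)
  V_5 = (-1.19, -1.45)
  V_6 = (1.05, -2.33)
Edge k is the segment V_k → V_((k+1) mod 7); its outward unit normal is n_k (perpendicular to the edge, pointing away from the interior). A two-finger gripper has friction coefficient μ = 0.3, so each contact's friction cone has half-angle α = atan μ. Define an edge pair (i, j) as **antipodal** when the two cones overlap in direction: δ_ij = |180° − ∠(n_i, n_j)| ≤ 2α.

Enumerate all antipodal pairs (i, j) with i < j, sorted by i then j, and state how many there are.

count = 6; pairs: (0,3), (1,4), (1,5), (2,5), (2,6), (3,6)

α = atan 0.3 = 16.70°;  2α = 33.40°
n_0 = (+0.5758, -0.8176)
n_1 = (+0.7603, +0.6495)
n_2 = (+0.0995, +0.9950)
n_3 = (-0.3697, +0.9292)
n_4 = (-0.9133, -0.4074)
n_5 = (-0.3657, -0.9308)
n_6 = (+0.0608, -0.9982)
  (0,1): δ = 84.65°  ·
  (0,2): δ = 40.86°  ·
  (0,3): δ = 13.46°  ✓
  (0,4): δ = 78.89°  ·
  (0,5): δ = 123.40°  ·
  (0,6): δ = 148.33°  ·
  (1,2): δ = 136.22°  ·
  (1,3): δ = 108.81°  ·
  (1,4): δ = 16.47°  ✓
  (1,5): δ = 28.05°  ✓
  (1,6): δ = 52.98°  ·
  (2,3): δ = 152.59°  ·
  (2,4): δ = 60.25°  ·
  (2,5): δ = 15.74°  ✓
  (2,6): δ = 9.19°  ✓
  (3,4): δ = 87.66°  ·
  (3,5): δ = 43.14°  ·
  (3,6): δ = 18.21°  ✓
  (4,5): δ = 135.49°  ·
  (4,6): δ = 110.56°  ·
  (5,6): δ = 155.07°  ·
antipodal pairs: 6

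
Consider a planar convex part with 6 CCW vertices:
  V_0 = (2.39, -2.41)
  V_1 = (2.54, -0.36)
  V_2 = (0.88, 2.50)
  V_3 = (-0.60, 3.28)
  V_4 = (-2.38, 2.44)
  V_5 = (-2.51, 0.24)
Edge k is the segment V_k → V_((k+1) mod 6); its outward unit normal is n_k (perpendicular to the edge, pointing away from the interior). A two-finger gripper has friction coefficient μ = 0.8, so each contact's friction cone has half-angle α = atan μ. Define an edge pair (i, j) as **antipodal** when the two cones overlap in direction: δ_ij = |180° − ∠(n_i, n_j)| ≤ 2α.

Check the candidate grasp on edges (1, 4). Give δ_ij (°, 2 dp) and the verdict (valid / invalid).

δ = 33.51°, valid

α = atan 0.8 = 38.66°;  2α = 77.32°
edge 1: e_1 = (-1.66, +2.86);  n_1 = (+0.8649, +0.5020)
edge 4: e_4 = (-0.13, -2.20);  n_4 = (-0.9983, +0.0590)
∠(n_1, n_4) = 146.49°
δ = |180° − 146.49°| = 33.51°
33.51° ≤ 2α = 77.32°  →  valid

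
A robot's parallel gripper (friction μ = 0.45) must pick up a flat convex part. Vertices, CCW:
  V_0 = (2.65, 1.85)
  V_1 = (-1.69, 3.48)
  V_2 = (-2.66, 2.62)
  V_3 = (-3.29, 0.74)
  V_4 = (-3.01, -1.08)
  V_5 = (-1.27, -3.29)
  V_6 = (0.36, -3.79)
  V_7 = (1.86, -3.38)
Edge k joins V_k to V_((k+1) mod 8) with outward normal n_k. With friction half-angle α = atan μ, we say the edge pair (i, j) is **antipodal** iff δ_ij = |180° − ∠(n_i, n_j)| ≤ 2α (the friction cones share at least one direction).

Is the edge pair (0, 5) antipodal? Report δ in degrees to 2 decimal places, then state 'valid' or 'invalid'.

δ = 3.53°, valid

α = atan 0.45 = 24.23°;  2α = 48.46°
edge 0: e_0 = (-4.34, +1.63);  n_0 = (+0.3516, +0.9362)
edge 5: e_5 = (+1.63, -0.50);  n_5 = (-0.2933, -0.9560)
∠(n_0, n_5) = 176.47°
δ = |180° − 176.47°| = 3.53°
3.53° ≤ 2α = 48.46°  →  valid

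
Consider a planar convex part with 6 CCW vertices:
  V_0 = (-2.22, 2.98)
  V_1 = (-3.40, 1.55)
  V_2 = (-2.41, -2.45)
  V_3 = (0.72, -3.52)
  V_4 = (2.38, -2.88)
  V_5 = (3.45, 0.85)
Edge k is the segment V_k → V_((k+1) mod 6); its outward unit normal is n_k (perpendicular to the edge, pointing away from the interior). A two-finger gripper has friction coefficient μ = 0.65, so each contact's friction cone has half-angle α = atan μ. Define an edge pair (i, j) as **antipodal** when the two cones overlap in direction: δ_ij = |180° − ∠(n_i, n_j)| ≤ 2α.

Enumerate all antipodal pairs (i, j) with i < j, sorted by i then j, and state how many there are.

count = 6; pairs: (0,3), (0,4), (1,4), (1,5), (2,5), (3,5)

α = atan 0.65 = 33.02°;  2α = 66.05°
n_0 = (-0.7713, +0.6365)
n_1 = (-0.9707, -0.2403)
n_2 = (-0.3235, -0.9462)
n_3 = (+0.3597, -0.9331)
n_4 = (+0.9612, -0.2757)
n_5 = (+0.3517, +0.9361)
  (0,1): δ = 126.57°  ·
  (0,2): δ = 69.34°  ·
  (0,3): δ = 29.39°  ✓
  (0,4): δ = 23.52°  ✓
  (0,5): δ = 108.94°  ·
  (1,2): δ = 122.77°  ·
  (1,3): δ = 82.82°  ·
  (1,4): δ = 29.91°  ✓
  (1,5): δ = 55.51°  ✓
  (2,3): δ = 140.04°  ·
  (2,4): δ = 87.13°  ·
  (2,5): δ = 1.72°  ✓
  (3,4): δ = 127.09°  ·
  (3,5): δ = 41.67°  ✓
  (4,5): δ = 94.58°  ·
antipodal pairs: 6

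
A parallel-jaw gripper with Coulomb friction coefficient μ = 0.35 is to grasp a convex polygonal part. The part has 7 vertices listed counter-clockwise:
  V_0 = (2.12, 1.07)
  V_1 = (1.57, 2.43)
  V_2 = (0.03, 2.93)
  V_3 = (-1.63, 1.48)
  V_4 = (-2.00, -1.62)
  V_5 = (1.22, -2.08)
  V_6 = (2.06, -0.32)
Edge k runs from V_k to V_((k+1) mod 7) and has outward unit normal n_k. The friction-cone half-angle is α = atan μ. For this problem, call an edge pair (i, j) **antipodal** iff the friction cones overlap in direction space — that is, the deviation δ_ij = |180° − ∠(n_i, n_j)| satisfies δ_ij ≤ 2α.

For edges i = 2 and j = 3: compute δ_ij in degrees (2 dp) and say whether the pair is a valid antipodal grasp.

δ = 137.94°, invalid

α = atan 0.35 = 19.29°;  2α = 38.58°
edge 2: e_2 = (-1.66, -1.45);  n_2 = (-0.6579, +0.7531)
edge 3: e_3 = (-0.37, -3.10);  n_3 = (-0.9930, +0.1185)
∠(n_2, n_3) = 42.06°
δ = |180° − 42.06°| = 137.94°
137.94° > 2α = 38.58°  →  invalid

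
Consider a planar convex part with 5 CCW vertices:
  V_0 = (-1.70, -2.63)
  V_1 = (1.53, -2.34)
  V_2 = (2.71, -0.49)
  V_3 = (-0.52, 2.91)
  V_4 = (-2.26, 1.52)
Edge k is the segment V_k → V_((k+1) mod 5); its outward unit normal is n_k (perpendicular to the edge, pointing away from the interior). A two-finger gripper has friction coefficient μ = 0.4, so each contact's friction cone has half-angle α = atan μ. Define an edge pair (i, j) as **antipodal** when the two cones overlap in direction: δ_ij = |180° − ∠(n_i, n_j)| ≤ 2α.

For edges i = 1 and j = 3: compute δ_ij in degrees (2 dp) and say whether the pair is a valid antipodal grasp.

α = atan 0.4 = 21.80°;  2α = 43.60°
edge 1: e_1 = (+1.18, +1.85);  n_1 = (+0.8431, -0.5378)
edge 3: e_3 = (-1.74, -1.39);  n_3 = (-0.6241, +0.7813)
∠(n_1, n_3) = 161.15°
δ = |180° − 161.15°| = 18.85°
18.85° ≤ 2α = 43.60°  →  valid

δ = 18.85°, valid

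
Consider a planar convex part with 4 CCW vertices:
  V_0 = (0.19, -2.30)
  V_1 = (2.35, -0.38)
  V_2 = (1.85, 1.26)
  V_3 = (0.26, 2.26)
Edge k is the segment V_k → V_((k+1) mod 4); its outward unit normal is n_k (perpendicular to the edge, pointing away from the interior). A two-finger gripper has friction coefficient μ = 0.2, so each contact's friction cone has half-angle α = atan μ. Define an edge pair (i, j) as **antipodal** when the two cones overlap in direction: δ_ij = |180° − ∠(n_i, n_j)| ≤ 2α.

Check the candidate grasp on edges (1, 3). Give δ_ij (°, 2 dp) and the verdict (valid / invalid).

α = atan 0.2 = 11.31°;  2α = 22.62°
edge 1: e_1 = (-0.50, +1.64);  n_1 = (+0.9565, +0.2916)
edge 3: e_3 = (-0.07, -4.56);  n_3 = (-0.9999, +0.0153)
∠(n_1, n_3) = 162.17°
δ = |180° − 162.17°| = 17.83°
17.83° ≤ 2α = 22.62°  →  valid

δ = 17.83°, valid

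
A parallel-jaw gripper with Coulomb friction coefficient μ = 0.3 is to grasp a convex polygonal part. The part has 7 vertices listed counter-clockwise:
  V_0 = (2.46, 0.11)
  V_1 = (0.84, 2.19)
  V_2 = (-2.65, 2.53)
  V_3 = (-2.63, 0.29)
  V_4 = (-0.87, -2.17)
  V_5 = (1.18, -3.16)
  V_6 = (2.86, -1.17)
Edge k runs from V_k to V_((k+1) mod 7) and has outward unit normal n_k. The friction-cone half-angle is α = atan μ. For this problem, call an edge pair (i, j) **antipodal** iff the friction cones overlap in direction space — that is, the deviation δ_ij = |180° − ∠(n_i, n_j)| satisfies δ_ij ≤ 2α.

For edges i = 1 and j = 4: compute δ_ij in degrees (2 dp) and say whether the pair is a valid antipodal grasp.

δ = 20.21°, valid

α = atan 0.3 = 16.70°;  2α = 33.40°
edge 1: e_1 = (-3.49, +0.34);  n_1 = (+0.0970, +0.9953)
edge 4: e_4 = (+2.05, -0.99);  n_4 = (-0.4349, -0.9005)
∠(n_1, n_4) = 159.79°
δ = |180° − 159.79°| = 20.21°
20.21° ≤ 2α = 33.40°  →  valid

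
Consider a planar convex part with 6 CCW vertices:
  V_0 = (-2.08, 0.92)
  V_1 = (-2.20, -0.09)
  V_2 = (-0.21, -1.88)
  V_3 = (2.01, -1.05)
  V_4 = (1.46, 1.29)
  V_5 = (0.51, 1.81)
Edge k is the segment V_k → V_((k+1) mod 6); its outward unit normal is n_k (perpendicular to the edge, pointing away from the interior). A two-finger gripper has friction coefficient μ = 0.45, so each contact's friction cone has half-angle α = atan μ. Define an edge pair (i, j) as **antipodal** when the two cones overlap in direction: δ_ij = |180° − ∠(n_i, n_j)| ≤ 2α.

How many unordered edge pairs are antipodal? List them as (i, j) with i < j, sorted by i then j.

count = 4; pairs: (0,3), (1,3), (1,4), (2,5)

α = atan 0.45 = 24.23°;  2α = 48.46°
n_0 = (-0.9930, +0.1180)
n_1 = (-0.6688, -0.7435)
n_2 = (+0.3502, -0.9367)
n_3 = (+0.9735, +0.2288)
n_4 = (+0.4801, +0.8772)
n_5 = (-0.3250, +0.9457)
  (0,1): δ = 125.20°  ·
  (0,2): δ = 62.72°  ·
  (0,3): δ = 20.00°  ✓
  (0,4): δ = 68.08°  ·
  (0,5): δ = 115.74°  ·
  (1,2): δ = 117.53°  ·
  (1,3): δ = 34.80°  ✓
  (1,4): δ = 13.28°  ✓
  (1,5): δ = 60.94°  ·
  (2,3): δ = 97.27°  ·
  (2,4): δ = 49.19°  ·
  (2,5): δ = 1.54°  ✓
  (3,4): δ = 131.92°  ·
  (3,5): δ = 84.26°  ·
  (4,5): δ = 132.34°  ·
antipodal pairs: 4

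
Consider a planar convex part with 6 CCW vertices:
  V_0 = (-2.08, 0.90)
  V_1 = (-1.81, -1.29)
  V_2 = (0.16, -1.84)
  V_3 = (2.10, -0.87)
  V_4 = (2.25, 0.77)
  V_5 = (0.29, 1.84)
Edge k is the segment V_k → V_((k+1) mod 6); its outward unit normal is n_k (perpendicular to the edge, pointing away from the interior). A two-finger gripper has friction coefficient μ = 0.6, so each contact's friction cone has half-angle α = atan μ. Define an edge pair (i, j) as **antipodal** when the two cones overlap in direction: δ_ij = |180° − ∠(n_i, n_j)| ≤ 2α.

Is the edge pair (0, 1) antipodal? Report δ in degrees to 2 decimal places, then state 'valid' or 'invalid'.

δ = 112.63°, invalid

α = atan 0.6 = 30.96°;  2α = 61.93°
edge 0: e_0 = (+0.27, -2.19);  n_0 = (-0.9925, -0.1224)
edge 1: e_1 = (+1.97, -0.55);  n_1 = (-0.2689, -0.9632)
∠(n_0, n_1) = 67.37°
δ = |180° − 67.37°| = 112.63°
112.63° > 2α = 61.93°  →  invalid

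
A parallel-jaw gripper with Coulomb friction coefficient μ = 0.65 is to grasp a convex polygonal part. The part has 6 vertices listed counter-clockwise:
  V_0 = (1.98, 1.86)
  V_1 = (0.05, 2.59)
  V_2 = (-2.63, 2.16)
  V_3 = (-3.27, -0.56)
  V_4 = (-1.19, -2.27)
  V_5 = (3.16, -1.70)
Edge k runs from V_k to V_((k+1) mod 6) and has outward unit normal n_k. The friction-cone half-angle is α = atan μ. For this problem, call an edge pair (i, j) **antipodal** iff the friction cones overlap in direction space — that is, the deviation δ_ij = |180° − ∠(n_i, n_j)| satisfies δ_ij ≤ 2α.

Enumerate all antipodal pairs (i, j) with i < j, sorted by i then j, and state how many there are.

count = 6; pairs: (0,3), (0,4), (1,3), (1,4), (2,5), (3,5)

α = atan 0.65 = 33.02°;  2α = 66.05°
n_0 = (+0.3538, +0.9353)
n_1 = (-0.1584, +0.9874)
n_2 = (-0.9734, +0.2290)
n_3 = (-0.6351, -0.7725)
n_4 = (+0.1299, -0.9915)
n_5 = (+0.9492, +0.3146)
  (0,1): δ = 150.17°  ·
  (0,2): δ = 82.52°  ·
  (0,3): δ = 18.71°  ✓
  (0,4): δ = 28.18°  ✓
  (0,5): δ = 129.06°  ·
  (1,2): δ = 112.36°  ·
  (1,3): δ = 48.54°  ✓
  (1,4): δ = 1.65°  ✓
  (1,5): δ = 99.22°  ·
  (2,3): δ = 116.18°  ·
  (2,4): δ = 69.29°  ·
  (2,5): δ = 31.58°  ✓
  (3,4): δ = 133.11°  ·
  (3,5): δ = 32.24°  ✓
  (4,5): δ = 79.13°  ·
antipodal pairs: 6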